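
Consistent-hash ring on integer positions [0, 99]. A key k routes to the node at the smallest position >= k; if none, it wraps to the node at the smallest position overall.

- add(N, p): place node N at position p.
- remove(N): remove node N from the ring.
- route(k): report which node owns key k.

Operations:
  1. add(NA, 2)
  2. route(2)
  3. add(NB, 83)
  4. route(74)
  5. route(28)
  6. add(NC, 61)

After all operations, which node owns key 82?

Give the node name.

Op 1: add NA@2 -> ring=[2:NA]
Op 2: route key 2: smallest pos >= 2 is 2 -> NA
Op 3: add NB@83 -> ring=[2:NA,83:NB]
Op 4: route key 74: smallest pos >= 74 is 83 -> NB
Op 5: route key 28: smallest pos >= 28 is 83 -> NB
Op 6: add NC@61 -> ring=[2:NA,61:NC,83:NB]
Final route key 82: smallest pos >= 82 is 83 -> NB

Answer: NB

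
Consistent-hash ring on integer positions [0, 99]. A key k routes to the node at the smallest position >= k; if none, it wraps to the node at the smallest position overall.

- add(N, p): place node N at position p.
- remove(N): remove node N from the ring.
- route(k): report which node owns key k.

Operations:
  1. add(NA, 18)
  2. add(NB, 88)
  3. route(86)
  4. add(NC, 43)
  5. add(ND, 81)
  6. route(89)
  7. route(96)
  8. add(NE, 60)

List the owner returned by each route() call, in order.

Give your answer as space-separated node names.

Op 1: add NA@18 -> ring=[18:NA]
Op 2: add NB@88 -> ring=[18:NA,88:NB]
Op 3: route key 86: smallest pos >= 86 is 88 -> NB
Op 4: add NC@43 -> ring=[18:NA,43:NC,88:NB]
Op 5: add ND@81 -> ring=[18:NA,43:NC,81:ND,88:NB]
Op 6: route key 89: none >= 89, wrap to smallest pos 18 -> NA
Op 7: route key 96: none >= 96, wrap to smallest pos 18 -> NA
Op 8: add NE@60 -> ring=[18:NA,43:NC,60:NE,81:ND,88:NB]

Answer: NB NA NA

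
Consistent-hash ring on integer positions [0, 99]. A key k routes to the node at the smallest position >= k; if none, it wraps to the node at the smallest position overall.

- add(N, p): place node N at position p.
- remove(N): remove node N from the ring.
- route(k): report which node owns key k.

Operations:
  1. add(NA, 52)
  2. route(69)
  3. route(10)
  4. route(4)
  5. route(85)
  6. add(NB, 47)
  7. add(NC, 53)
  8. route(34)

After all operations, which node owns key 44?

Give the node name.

Op 1: add NA@52 -> ring=[52:NA]
Op 2: route key 69: none >= 69, wrap to smallest pos 52 -> NA
Op 3: route key 10: smallest pos >= 10 is 52 -> NA
Op 4: route key 4: smallest pos >= 4 is 52 -> NA
Op 5: route key 85: none >= 85, wrap to smallest pos 52 -> NA
Op 6: add NB@47 -> ring=[47:NB,52:NA]
Op 7: add NC@53 -> ring=[47:NB,52:NA,53:NC]
Op 8: route key 34: smallest pos >= 34 is 47 -> NB
Final route key 44: smallest pos >= 44 is 47 -> NB

Answer: NB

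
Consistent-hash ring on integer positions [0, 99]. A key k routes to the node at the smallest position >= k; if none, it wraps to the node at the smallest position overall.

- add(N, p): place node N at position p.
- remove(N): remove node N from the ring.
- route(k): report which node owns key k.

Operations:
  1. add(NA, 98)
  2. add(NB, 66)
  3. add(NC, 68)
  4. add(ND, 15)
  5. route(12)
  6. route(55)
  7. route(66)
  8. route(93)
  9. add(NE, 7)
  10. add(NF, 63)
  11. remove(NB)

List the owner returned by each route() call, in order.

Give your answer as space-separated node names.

Answer: ND NB NB NA

Derivation:
Op 1: add NA@98 -> ring=[98:NA]
Op 2: add NB@66 -> ring=[66:NB,98:NA]
Op 3: add NC@68 -> ring=[66:NB,68:NC,98:NA]
Op 4: add ND@15 -> ring=[15:ND,66:NB,68:NC,98:NA]
Op 5: route key 12: smallest pos >= 12 is 15 -> ND
Op 6: route key 55: smallest pos >= 55 is 66 -> NB
Op 7: route key 66: smallest pos >= 66 is 66 -> NB
Op 8: route key 93: smallest pos >= 93 is 98 -> NA
Op 9: add NE@7 -> ring=[7:NE,15:ND,66:NB,68:NC,98:NA]
Op 10: add NF@63 -> ring=[7:NE,15:ND,63:NF,66:NB,68:NC,98:NA]
Op 11: remove NB -> ring=[7:NE,15:ND,63:NF,68:NC,98:NA]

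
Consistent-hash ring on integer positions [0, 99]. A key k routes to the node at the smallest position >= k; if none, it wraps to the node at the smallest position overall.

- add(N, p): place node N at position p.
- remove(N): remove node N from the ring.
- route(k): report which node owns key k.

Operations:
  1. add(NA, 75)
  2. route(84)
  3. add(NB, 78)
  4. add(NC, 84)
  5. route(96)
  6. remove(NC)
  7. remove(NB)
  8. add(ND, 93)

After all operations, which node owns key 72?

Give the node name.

Answer: NA

Derivation:
Op 1: add NA@75 -> ring=[75:NA]
Op 2: route key 84: none >= 84, wrap to smallest pos 75 -> NA
Op 3: add NB@78 -> ring=[75:NA,78:NB]
Op 4: add NC@84 -> ring=[75:NA,78:NB,84:NC]
Op 5: route key 96: none >= 96, wrap to smallest pos 75 -> NA
Op 6: remove NC -> ring=[75:NA,78:NB]
Op 7: remove NB -> ring=[75:NA]
Op 8: add ND@93 -> ring=[75:NA,93:ND]
Final route key 72: smallest pos >= 72 is 75 -> NA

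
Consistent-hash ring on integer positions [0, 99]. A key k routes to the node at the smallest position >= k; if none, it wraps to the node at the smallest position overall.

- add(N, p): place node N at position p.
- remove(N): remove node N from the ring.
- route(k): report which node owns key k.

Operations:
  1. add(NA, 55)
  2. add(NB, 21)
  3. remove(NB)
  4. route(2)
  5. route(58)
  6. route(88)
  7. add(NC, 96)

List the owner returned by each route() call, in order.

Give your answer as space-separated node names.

Op 1: add NA@55 -> ring=[55:NA]
Op 2: add NB@21 -> ring=[21:NB,55:NA]
Op 3: remove NB -> ring=[55:NA]
Op 4: route key 2: smallest pos >= 2 is 55 -> NA
Op 5: route key 58: none >= 58, wrap to smallest pos 55 -> NA
Op 6: route key 88: none >= 88, wrap to smallest pos 55 -> NA
Op 7: add NC@96 -> ring=[55:NA,96:NC]

Answer: NA NA NA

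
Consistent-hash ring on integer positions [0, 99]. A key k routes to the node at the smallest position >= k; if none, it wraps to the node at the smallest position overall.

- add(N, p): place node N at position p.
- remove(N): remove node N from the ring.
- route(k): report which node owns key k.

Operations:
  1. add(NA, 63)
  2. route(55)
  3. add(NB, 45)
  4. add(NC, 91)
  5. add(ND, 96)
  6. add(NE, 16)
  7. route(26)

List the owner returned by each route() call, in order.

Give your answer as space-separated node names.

Op 1: add NA@63 -> ring=[63:NA]
Op 2: route key 55: smallest pos >= 55 is 63 -> NA
Op 3: add NB@45 -> ring=[45:NB,63:NA]
Op 4: add NC@91 -> ring=[45:NB,63:NA,91:NC]
Op 5: add ND@96 -> ring=[45:NB,63:NA,91:NC,96:ND]
Op 6: add NE@16 -> ring=[16:NE,45:NB,63:NA,91:NC,96:ND]
Op 7: route key 26: smallest pos >= 26 is 45 -> NB

Answer: NA NB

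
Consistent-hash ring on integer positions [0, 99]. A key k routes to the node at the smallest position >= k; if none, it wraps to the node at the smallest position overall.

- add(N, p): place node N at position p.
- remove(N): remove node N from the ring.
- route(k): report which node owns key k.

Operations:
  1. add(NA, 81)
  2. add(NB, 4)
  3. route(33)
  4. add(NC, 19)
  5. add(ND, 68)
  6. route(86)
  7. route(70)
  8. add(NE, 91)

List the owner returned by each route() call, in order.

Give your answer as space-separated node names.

Answer: NA NB NA

Derivation:
Op 1: add NA@81 -> ring=[81:NA]
Op 2: add NB@4 -> ring=[4:NB,81:NA]
Op 3: route key 33: smallest pos >= 33 is 81 -> NA
Op 4: add NC@19 -> ring=[4:NB,19:NC,81:NA]
Op 5: add ND@68 -> ring=[4:NB,19:NC,68:ND,81:NA]
Op 6: route key 86: none >= 86, wrap to smallest pos 4 -> NB
Op 7: route key 70: smallest pos >= 70 is 81 -> NA
Op 8: add NE@91 -> ring=[4:NB,19:NC,68:ND,81:NA,91:NE]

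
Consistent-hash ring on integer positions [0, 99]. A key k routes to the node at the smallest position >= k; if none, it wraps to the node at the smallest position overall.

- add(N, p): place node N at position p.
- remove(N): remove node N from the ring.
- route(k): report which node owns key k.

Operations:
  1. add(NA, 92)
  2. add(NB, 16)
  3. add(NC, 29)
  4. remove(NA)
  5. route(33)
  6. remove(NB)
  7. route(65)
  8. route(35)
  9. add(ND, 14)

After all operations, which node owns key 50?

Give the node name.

Answer: ND

Derivation:
Op 1: add NA@92 -> ring=[92:NA]
Op 2: add NB@16 -> ring=[16:NB,92:NA]
Op 3: add NC@29 -> ring=[16:NB,29:NC,92:NA]
Op 4: remove NA -> ring=[16:NB,29:NC]
Op 5: route key 33: none >= 33, wrap to smallest pos 16 -> NB
Op 6: remove NB -> ring=[29:NC]
Op 7: route key 65: none >= 65, wrap to smallest pos 29 -> NC
Op 8: route key 35: none >= 35, wrap to smallest pos 29 -> NC
Op 9: add ND@14 -> ring=[14:ND,29:NC]
Final route key 50: none >= 50, wrap to smallest pos 14 -> ND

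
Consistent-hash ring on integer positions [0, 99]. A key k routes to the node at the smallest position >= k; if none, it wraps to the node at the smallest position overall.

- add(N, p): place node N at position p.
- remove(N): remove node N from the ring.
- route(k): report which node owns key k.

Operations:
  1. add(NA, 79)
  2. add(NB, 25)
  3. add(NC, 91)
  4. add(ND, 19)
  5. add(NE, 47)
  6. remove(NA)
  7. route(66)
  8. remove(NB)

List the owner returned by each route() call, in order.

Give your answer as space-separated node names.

Answer: NC

Derivation:
Op 1: add NA@79 -> ring=[79:NA]
Op 2: add NB@25 -> ring=[25:NB,79:NA]
Op 3: add NC@91 -> ring=[25:NB,79:NA,91:NC]
Op 4: add ND@19 -> ring=[19:ND,25:NB,79:NA,91:NC]
Op 5: add NE@47 -> ring=[19:ND,25:NB,47:NE,79:NA,91:NC]
Op 6: remove NA -> ring=[19:ND,25:NB,47:NE,91:NC]
Op 7: route key 66: smallest pos >= 66 is 91 -> NC
Op 8: remove NB -> ring=[19:ND,47:NE,91:NC]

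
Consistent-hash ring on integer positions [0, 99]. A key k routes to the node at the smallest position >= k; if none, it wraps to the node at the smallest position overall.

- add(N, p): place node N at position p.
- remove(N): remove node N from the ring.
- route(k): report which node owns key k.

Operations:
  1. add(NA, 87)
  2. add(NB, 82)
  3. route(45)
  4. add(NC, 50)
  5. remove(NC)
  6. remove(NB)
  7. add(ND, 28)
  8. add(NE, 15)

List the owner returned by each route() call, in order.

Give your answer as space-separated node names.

Answer: NB

Derivation:
Op 1: add NA@87 -> ring=[87:NA]
Op 2: add NB@82 -> ring=[82:NB,87:NA]
Op 3: route key 45: smallest pos >= 45 is 82 -> NB
Op 4: add NC@50 -> ring=[50:NC,82:NB,87:NA]
Op 5: remove NC -> ring=[82:NB,87:NA]
Op 6: remove NB -> ring=[87:NA]
Op 7: add ND@28 -> ring=[28:ND,87:NA]
Op 8: add NE@15 -> ring=[15:NE,28:ND,87:NA]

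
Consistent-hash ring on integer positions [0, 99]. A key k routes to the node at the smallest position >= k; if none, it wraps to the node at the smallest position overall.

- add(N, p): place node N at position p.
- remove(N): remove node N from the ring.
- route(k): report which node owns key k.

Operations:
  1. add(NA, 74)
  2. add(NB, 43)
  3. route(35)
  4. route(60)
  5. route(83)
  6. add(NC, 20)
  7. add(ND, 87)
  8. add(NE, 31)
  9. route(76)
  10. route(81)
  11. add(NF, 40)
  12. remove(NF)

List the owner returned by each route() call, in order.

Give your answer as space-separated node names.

Op 1: add NA@74 -> ring=[74:NA]
Op 2: add NB@43 -> ring=[43:NB,74:NA]
Op 3: route key 35: smallest pos >= 35 is 43 -> NB
Op 4: route key 60: smallest pos >= 60 is 74 -> NA
Op 5: route key 83: none >= 83, wrap to smallest pos 43 -> NB
Op 6: add NC@20 -> ring=[20:NC,43:NB,74:NA]
Op 7: add ND@87 -> ring=[20:NC,43:NB,74:NA,87:ND]
Op 8: add NE@31 -> ring=[20:NC,31:NE,43:NB,74:NA,87:ND]
Op 9: route key 76: smallest pos >= 76 is 87 -> ND
Op 10: route key 81: smallest pos >= 81 is 87 -> ND
Op 11: add NF@40 -> ring=[20:NC,31:NE,40:NF,43:NB,74:NA,87:ND]
Op 12: remove NF -> ring=[20:NC,31:NE,43:NB,74:NA,87:ND]

Answer: NB NA NB ND ND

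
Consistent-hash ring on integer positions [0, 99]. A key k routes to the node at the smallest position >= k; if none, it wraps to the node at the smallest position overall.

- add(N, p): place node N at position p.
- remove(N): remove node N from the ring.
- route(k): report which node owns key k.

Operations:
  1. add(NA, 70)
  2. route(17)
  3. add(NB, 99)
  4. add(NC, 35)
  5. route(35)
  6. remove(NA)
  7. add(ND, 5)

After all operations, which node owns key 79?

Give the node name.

Answer: NB

Derivation:
Op 1: add NA@70 -> ring=[70:NA]
Op 2: route key 17: smallest pos >= 17 is 70 -> NA
Op 3: add NB@99 -> ring=[70:NA,99:NB]
Op 4: add NC@35 -> ring=[35:NC,70:NA,99:NB]
Op 5: route key 35: smallest pos >= 35 is 35 -> NC
Op 6: remove NA -> ring=[35:NC,99:NB]
Op 7: add ND@5 -> ring=[5:ND,35:NC,99:NB]
Final route key 79: smallest pos >= 79 is 99 -> NB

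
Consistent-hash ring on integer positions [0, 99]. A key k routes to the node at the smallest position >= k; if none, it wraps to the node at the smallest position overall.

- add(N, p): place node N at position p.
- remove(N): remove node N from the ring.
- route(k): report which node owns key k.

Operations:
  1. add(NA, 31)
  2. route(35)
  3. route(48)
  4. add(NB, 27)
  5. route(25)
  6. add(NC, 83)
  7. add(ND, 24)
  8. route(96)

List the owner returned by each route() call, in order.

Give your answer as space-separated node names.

Answer: NA NA NB ND

Derivation:
Op 1: add NA@31 -> ring=[31:NA]
Op 2: route key 35: none >= 35, wrap to smallest pos 31 -> NA
Op 3: route key 48: none >= 48, wrap to smallest pos 31 -> NA
Op 4: add NB@27 -> ring=[27:NB,31:NA]
Op 5: route key 25: smallest pos >= 25 is 27 -> NB
Op 6: add NC@83 -> ring=[27:NB,31:NA,83:NC]
Op 7: add ND@24 -> ring=[24:ND,27:NB,31:NA,83:NC]
Op 8: route key 96: none >= 96, wrap to smallest pos 24 -> ND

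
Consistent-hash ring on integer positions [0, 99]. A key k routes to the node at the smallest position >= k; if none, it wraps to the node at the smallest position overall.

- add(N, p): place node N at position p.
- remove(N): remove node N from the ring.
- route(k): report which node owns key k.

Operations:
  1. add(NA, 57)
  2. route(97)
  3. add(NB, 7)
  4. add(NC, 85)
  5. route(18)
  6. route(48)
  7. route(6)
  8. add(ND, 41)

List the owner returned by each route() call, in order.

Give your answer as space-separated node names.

Answer: NA NA NA NB

Derivation:
Op 1: add NA@57 -> ring=[57:NA]
Op 2: route key 97: none >= 97, wrap to smallest pos 57 -> NA
Op 3: add NB@7 -> ring=[7:NB,57:NA]
Op 4: add NC@85 -> ring=[7:NB,57:NA,85:NC]
Op 5: route key 18: smallest pos >= 18 is 57 -> NA
Op 6: route key 48: smallest pos >= 48 is 57 -> NA
Op 7: route key 6: smallest pos >= 6 is 7 -> NB
Op 8: add ND@41 -> ring=[7:NB,41:ND,57:NA,85:NC]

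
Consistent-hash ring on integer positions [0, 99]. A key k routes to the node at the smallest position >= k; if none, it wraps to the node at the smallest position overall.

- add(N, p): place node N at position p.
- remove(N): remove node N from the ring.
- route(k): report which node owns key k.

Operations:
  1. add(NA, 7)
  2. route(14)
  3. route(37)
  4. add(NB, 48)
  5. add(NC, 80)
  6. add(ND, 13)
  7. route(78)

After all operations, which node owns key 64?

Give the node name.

Answer: NC

Derivation:
Op 1: add NA@7 -> ring=[7:NA]
Op 2: route key 14: none >= 14, wrap to smallest pos 7 -> NA
Op 3: route key 37: none >= 37, wrap to smallest pos 7 -> NA
Op 4: add NB@48 -> ring=[7:NA,48:NB]
Op 5: add NC@80 -> ring=[7:NA,48:NB,80:NC]
Op 6: add ND@13 -> ring=[7:NA,13:ND,48:NB,80:NC]
Op 7: route key 78: smallest pos >= 78 is 80 -> NC
Final route key 64: smallest pos >= 64 is 80 -> NC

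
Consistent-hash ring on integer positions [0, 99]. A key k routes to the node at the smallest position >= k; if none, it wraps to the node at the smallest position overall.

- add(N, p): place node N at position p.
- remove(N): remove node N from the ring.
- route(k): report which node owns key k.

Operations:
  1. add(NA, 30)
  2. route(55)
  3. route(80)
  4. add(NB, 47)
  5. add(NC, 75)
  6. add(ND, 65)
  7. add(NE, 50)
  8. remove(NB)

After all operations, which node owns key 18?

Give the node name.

Answer: NA

Derivation:
Op 1: add NA@30 -> ring=[30:NA]
Op 2: route key 55: none >= 55, wrap to smallest pos 30 -> NA
Op 3: route key 80: none >= 80, wrap to smallest pos 30 -> NA
Op 4: add NB@47 -> ring=[30:NA,47:NB]
Op 5: add NC@75 -> ring=[30:NA,47:NB,75:NC]
Op 6: add ND@65 -> ring=[30:NA,47:NB,65:ND,75:NC]
Op 7: add NE@50 -> ring=[30:NA,47:NB,50:NE,65:ND,75:NC]
Op 8: remove NB -> ring=[30:NA,50:NE,65:ND,75:NC]
Final route key 18: smallest pos >= 18 is 30 -> NA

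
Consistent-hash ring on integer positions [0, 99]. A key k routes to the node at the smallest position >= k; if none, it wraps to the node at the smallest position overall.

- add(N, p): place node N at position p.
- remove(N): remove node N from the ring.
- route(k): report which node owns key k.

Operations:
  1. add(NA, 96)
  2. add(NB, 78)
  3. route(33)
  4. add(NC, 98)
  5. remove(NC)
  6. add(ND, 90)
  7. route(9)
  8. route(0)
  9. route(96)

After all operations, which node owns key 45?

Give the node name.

Op 1: add NA@96 -> ring=[96:NA]
Op 2: add NB@78 -> ring=[78:NB,96:NA]
Op 3: route key 33: smallest pos >= 33 is 78 -> NB
Op 4: add NC@98 -> ring=[78:NB,96:NA,98:NC]
Op 5: remove NC -> ring=[78:NB,96:NA]
Op 6: add ND@90 -> ring=[78:NB,90:ND,96:NA]
Op 7: route key 9: smallest pos >= 9 is 78 -> NB
Op 8: route key 0: smallest pos >= 0 is 78 -> NB
Op 9: route key 96: smallest pos >= 96 is 96 -> NA
Final route key 45: smallest pos >= 45 is 78 -> NB

Answer: NB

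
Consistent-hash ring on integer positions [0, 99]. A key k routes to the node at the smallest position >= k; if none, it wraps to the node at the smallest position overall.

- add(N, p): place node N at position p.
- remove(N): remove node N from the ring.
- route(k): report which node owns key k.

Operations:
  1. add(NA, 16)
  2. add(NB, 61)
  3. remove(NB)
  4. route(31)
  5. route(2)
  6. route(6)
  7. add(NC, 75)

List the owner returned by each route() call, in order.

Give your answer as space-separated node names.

Answer: NA NA NA

Derivation:
Op 1: add NA@16 -> ring=[16:NA]
Op 2: add NB@61 -> ring=[16:NA,61:NB]
Op 3: remove NB -> ring=[16:NA]
Op 4: route key 31: none >= 31, wrap to smallest pos 16 -> NA
Op 5: route key 2: smallest pos >= 2 is 16 -> NA
Op 6: route key 6: smallest pos >= 6 is 16 -> NA
Op 7: add NC@75 -> ring=[16:NA,75:NC]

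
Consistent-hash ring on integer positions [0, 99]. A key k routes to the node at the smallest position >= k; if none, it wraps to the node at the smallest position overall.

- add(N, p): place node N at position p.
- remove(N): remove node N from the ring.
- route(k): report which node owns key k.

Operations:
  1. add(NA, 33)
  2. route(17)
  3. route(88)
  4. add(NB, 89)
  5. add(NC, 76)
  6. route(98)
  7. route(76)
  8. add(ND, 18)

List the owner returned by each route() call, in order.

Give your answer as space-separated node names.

Answer: NA NA NA NC

Derivation:
Op 1: add NA@33 -> ring=[33:NA]
Op 2: route key 17: smallest pos >= 17 is 33 -> NA
Op 3: route key 88: none >= 88, wrap to smallest pos 33 -> NA
Op 4: add NB@89 -> ring=[33:NA,89:NB]
Op 5: add NC@76 -> ring=[33:NA,76:NC,89:NB]
Op 6: route key 98: none >= 98, wrap to smallest pos 33 -> NA
Op 7: route key 76: smallest pos >= 76 is 76 -> NC
Op 8: add ND@18 -> ring=[18:ND,33:NA,76:NC,89:NB]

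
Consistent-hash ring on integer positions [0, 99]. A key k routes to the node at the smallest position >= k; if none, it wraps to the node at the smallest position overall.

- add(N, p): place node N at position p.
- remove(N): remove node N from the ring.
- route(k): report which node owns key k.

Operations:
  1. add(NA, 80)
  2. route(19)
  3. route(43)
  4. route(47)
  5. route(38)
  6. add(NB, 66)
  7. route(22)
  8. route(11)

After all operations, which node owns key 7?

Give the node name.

Answer: NB

Derivation:
Op 1: add NA@80 -> ring=[80:NA]
Op 2: route key 19: smallest pos >= 19 is 80 -> NA
Op 3: route key 43: smallest pos >= 43 is 80 -> NA
Op 4: route key 47: smallest pos >= 47 is 80 -> NA
Op 5: route key 38: smallest pos >= 38 is 80 -> NA
Op 6: add NB@66 -> ring=[66:NB,80:NA]
Op 7: route key 22: smallest pos >= 22 is 66 -> NB
Op 8: route key 11: smallest pos >= 11 is 66 -> NB
Final route key 7: smallest pos >= 7 is 66 -> NB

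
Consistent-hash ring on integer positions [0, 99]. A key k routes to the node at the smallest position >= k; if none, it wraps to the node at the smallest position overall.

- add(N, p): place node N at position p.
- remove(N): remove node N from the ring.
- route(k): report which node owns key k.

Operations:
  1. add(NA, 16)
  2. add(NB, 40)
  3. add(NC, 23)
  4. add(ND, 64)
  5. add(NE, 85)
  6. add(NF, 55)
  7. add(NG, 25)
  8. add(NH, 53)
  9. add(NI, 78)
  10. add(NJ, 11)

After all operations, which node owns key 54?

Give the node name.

Op 1: add NA@16 -> ring=[16:NA]
Op 2: add NB@40 -> ring=[16:NA,40:NB]
Op 3: add NC@23 -> ring=[16:NA,23:NC,40:NB]
Op 4: add ND@64 -> ring=[16:NA,23:NC,40:NB,64:ND]
Op 5: add NE@85 -> ring=[16:NA,23:NC,40:NB,64:ND,85:NE]
Op 6: add NF@55 -> ring=[16:NA,23:NC,40:NB,55:NF,64:ND,85:NE]
Op 7: add NG@25 -> ring=[16:NA,23:NC,25:NG,40:NB,55:NF,64:ND,85:NE]
Op 8: add NH@53 -> ring=[16:NA,23:NC,25:NG,40:NB,53:NH,55:NF,64:ND,85:NE]
Op 9: add NI@78 -> ring=[16:NA,23:NC,25:NG,40:NB,53:NH,55:NF,64:ND,78:NI,85:NE]
Op 10: add NJ@11 -> ring=[11:NJ,16:NA,23:NC,25:NG,40:NB,53:NH,55:NF,64:ND,78:NI,85:NE]
Final route key 54: smallest pos >= 54 is 55 -> NF

Answer: NF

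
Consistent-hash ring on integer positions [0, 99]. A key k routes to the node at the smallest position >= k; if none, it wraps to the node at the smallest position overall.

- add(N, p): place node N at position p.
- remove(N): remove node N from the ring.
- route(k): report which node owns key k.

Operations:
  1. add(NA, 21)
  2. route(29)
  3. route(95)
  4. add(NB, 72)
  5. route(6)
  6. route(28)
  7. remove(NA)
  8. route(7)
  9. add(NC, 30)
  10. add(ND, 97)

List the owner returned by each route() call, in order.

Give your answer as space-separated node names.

Op 1: add NA@21 -> ring=[21:NA]
Op 2: route key 29: none >= 29, wrap to smallest pos 21 -> NA
Op 3: route key 95: none >= 95, wrap to smallest pos 21 -> NA
Op 4: add NB@72 -> ring=[21:NA,72:NB]
Op 5: route key 6: smallest pos >= 6 is 21 -> NA
Op 6: route key 28: smallest pos >= 28 is 72 -> NB
Op 7: remove NA -> ring=[72:NB]
Op 8: route key 7: smallest pos >= 7 is 72 -> NB
Op 9: add NC@30 -> ring=[30:NC,72:NB]
Op 10: add ND@97 -> ring=[30:NC,72:NB,97:ND]

Answer: NA NA NA NB NB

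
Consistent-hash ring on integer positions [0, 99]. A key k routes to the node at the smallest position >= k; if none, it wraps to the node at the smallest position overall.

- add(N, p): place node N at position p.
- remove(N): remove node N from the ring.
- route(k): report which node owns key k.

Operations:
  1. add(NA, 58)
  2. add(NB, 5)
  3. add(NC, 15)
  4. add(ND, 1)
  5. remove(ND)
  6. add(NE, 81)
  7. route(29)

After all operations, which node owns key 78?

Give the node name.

Answer: NE

Derivation:
Op 1: add NA@58 -> ring=[58:NA]
Op 2: add NB@5 -> ring=[5:NB,58:NA]
Op 3: add NC@15 -> ring=[5:NB,15:NC,58:NA]
Op 4: add ND@1 -> ring=[1:ND,5:NB,15:NC,58:NA]
Op 5: remove ND -> ring=[5:NB,15:NC,58:NA]
Op 6: add NE@81 -> ring=[5:NB,15:NC,58:NA,81:NE]
Op 7: route key 29: smallest pos >= 29 is 58 -> NA
Final route key 78: smallest pos >= 78 is 81 -> NE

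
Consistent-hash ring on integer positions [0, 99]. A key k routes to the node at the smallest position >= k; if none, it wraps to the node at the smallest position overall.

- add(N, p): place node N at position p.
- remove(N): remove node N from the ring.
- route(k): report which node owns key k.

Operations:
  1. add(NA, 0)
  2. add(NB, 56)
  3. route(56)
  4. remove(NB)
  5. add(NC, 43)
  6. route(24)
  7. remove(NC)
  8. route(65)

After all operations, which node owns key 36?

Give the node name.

Answer: NA

Derivation:
Op 1: add NA@0 -> ring=[0:NA]
Op 2: add NB@56 -> ring=[0:NA,56:NB]
Op 3: route key 56: smallest pos >= 56 is 56 -> NB
Op 4: remove NB -> ring=[0:NA]
Op 5: add NC@43 -> ring=[0:NA,43:NC]
Op 6: route key 24: smallest pos >= 24 is 43 -> NC
Op 7: remove NC -> ring=[0:NA]
Op 8: route key 65: none >= 65, wrap to smallest pos 0 -> NA
Final route key 36: none >= 36, wrap to smallest pos 0 -> NA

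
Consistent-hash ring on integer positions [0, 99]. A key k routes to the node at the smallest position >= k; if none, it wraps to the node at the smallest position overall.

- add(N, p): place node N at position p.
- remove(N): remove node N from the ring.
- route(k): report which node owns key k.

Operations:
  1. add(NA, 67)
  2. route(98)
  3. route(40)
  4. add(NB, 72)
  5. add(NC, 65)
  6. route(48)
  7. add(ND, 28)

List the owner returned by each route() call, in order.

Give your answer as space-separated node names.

Answer: NA NA NC

Derivation:
Op 1: add NA@67 -> ring=[67:NA]
Op 2: route key 98: none >= 98, wrap to smallest pos 67 -> NA
Op 3: route key 40: smallest pos >= 40 is 67 -> NA
Op 4: add NB@72 -> ring=[67:NA,72:NB]
Op 5: add NC@65 -> ring=[65:NC,67:NA,72:NB]
Op 6: route key 48: smallest pos >= 48 is 65 -> NC
Op 7: add ND@28 -> ring=[28:ND,65:NC,67:NA,72:NB]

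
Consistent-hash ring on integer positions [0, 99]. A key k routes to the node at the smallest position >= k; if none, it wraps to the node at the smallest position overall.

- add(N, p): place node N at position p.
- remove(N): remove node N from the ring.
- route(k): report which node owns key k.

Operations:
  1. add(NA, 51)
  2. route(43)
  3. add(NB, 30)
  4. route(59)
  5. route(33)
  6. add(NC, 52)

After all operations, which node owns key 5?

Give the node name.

Op 1: add NA@51 -> ring=[51:NA]
Op 2: route key 43: smallest pos >= 43 is 51 -> NA
Op 3: add NB@30 -> ring=[30:NB,51:NA]
Op 4: route key 59: none >= 59, wrap to smallest pos 30 -> NB
Op 5: route key 33: smallest pos >= 33 is 51 -> NA
Op 6: add NC@52 -> ring=[30:NB,51:NA,52:NC]
Final route key 5: smallest pos >= 5 is 30 -> NB

Answer: NB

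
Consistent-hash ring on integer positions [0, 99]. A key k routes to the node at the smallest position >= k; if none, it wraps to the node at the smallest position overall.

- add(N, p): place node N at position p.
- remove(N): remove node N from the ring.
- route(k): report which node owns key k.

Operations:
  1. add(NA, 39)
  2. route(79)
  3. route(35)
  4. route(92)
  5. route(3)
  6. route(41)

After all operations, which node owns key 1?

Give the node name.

Op 1: add NA@39 -> ring=[39:NA]
Op 2: route key 79: none >= 79, wrap to smallest pos 39 -> NA
Op 3: route key 35: smallest pos >= 35 is 39 -> NA
Op 4: route key 92: none >= 92, wrap to smallest pos 39 -> NA
Op 5: route key 3: smallest pos >= 3 is 39 -> NA
Op 6: route key 41: none >= 41, wrap to smallest pos 39 -> NA
Final route key 1: smallest pos >= 1 is 39 -> NA

Answer: NA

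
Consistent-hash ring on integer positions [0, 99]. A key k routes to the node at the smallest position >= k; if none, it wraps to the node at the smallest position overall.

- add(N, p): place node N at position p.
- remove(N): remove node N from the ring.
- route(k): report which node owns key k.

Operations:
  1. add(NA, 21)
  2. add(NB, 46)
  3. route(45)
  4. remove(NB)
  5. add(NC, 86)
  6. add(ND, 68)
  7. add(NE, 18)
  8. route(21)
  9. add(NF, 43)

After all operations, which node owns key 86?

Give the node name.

Answer: NC

Derivation:
Op 1: add NA@21 -> ring=[21:NA]
Op 2: add NB@46 -> ring=[21:NA,46:NB]
Op 3: route key 45: smallest pos >= 45 is 46 -> NB
Op 4: remove NB -> ring=[21:NA]
Op 5: add NC@86 -> ring=[21:NA,86:NC]
Op 6: add ND@68 -> ring=[21:NA,68:ND,86:NC]
Op 7: add NE@18 -> ring=[18:NE,21:NA,68:ND,86:NC]
Op 8: route key 21: smallest pos >= 21 is 21 -> NA
Op 9: add NF@43 -> ring=[18:NE,21:NA,43:NF,68:ND,86:NC]
Final route key 86: smallest pos >= 86 is 86 -> NC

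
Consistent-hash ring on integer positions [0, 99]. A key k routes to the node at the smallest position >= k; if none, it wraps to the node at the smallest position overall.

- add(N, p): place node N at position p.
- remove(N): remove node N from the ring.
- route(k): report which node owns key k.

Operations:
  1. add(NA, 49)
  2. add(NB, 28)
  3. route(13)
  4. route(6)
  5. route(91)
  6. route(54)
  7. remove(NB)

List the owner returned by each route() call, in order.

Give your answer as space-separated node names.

Op 1: add NA@49 -> ring=[49:NA]
Op 2: add NB@28 -> ring=[28:NB,49:NA]
Op 3: route key 13: smallest pos >= 13 is 28 -> NB
Op 4: route key 6: smallest pos >= 6 is 28 -> NB
Op 5: route key 91: none >= 91, wrap to smallest pos 28 -> NB
Op 6: route key 54: none >= 54, wrap to smallest pos 28 -> NB
Op 7: remove NB -> ring=[49:NA]

Answer: NB NB NB NB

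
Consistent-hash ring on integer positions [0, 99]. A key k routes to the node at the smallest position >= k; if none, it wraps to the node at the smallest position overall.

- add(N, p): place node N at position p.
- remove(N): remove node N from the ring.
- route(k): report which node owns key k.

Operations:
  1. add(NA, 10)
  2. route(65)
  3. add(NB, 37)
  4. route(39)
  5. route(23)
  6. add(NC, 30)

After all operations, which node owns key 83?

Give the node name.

Answer: NA

Derivation:
Op 1: add NA@10 -> ring=[10:NA]
Op 2: route key 65: none >= 65, wrap to smallest pos 10 -> NA
Op 3: add NB@37 -> ring=[10:NA,37:NB]
Op 4: route key 39: none >= 39, wrap to smallest pos 10 -> NA
Op 5: route key 23: smallest pos >= 23 is 37 -> NB
Op 6: add NC@30 -> ring=[10:NA,30:NC,37:NB]
Final route key 83: none >= 83, wrap to smallest pos 10 -> NA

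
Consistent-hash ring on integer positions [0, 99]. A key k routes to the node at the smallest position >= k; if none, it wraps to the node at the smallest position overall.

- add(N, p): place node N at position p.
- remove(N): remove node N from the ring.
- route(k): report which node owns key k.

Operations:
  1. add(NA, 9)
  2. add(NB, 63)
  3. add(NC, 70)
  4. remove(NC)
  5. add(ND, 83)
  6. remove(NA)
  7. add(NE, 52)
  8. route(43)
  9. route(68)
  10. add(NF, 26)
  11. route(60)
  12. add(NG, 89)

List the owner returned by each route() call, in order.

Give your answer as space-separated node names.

Answer: NE ND NB

Derivation:
Op 1: add NA@9 -> ring=[9:NA]
Op 2: add NB@63 -> ring=[9:NA,63:NB]
Op 3: add NC@70 -> ring=[9:NA,63:NB,70:NC]
Op 4: remove NC -> ring=[9:NA,63:NB]
Op 5: add ND@83 -> ring=[9:NA,63:NB,83:ND]
Op 6: remove NA -> ring=[63:NB,83:ND]
Op 7: add NE@52 -> ring=[52:NE,63:NB,83:ND]
Op 8: route key 43: smallest pos >= 43 is 52 -> NE
Op 9: route key 68: smallest pos >= 68 is 83 -> ND
Op 10: add NF@26 -> ring=[26:NF,52:NE,63:NB,83:ND]
Op 11: route key 60: smallest pos >= 60 is 63 -> NB
Op 12: add NG@89 -> ring=[26:NF,52:NE,63:NB,83:ND,89:NG]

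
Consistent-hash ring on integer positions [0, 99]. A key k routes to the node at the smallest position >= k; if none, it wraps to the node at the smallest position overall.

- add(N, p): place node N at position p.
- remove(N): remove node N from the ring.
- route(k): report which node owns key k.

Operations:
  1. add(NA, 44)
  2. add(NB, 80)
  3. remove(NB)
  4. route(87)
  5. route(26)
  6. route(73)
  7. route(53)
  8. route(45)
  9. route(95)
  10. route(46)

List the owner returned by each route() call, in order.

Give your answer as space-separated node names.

Op 1: add NA@44 -> ring=[44:NA]
Op 2: add NB@80 -> ring=[44:NA,80:NB]
Op 3: remove NB -> ring=[44:NA]
Op 4: route key 87: none >= 87, wrap to smallest pos 44 -> NA
Op 5: route key 26: smallest pos >= 26 is 44 -> NA
Op 6: route key 73: none >= 73, wrap to smallest pos 44 -> NA
Op 7: route key 53: none >= 53, wrap to smallest pos 44 -> NA
Op 8: route key 45: none >= 45, wrap to smallest pos 44 -> NA
Op 9: route key 95: none >= 95, wrap to smallest pos 44 -> NA
Op 10: route key 46: none >= 46, wrap to smallest pos 44 -> NA

Answer: NA NA NA NA NA NA NA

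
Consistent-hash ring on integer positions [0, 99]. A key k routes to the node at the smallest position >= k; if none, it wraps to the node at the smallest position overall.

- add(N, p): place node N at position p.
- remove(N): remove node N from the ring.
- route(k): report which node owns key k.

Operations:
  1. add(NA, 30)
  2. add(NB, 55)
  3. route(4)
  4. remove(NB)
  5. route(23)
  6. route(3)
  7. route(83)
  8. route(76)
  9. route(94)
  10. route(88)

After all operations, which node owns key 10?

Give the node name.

Op 1: add NA@30 -> ring=[30:NA]
Op 2: add NB@55 -> ring=[30:NA,55:NB]
Op 3: route key 4: smallest pos >= 4 is 30 -> NA
Op 4: remove NB -> ring=[30:NA]
Op 5: route key 23: smallest pos >= 23 is 30 -> NA
Op 6: route key 3: smallest pos >= 3 is 30 -> NA
Op 7: route key 83: none >= 83, wrap to smallest pos 30 -> NA
Op 8: route key 76: none >= 76, wrap to smallest pos 30 -> NA
Op 9: route key 94: none >= 94, wrap to smallest pos 30 -> NA
Op 10: route key 88: none >= 88, wrap to smallest pos 30 -> NA
Final route key 10: smallest pos >= 10 is 30 -> NA

Answer: NA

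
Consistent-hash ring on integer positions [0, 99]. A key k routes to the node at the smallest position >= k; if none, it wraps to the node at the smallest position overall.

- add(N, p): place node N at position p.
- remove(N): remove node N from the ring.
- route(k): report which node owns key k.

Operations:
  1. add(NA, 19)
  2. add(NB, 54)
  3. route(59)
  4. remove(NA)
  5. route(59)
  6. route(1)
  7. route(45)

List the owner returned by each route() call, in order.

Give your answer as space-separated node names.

Op 1: add NA@19 -> ring=[19:NA]
Op 2: add NB@54 -> ring=[19:NA,54:NB]
Op 3: route key 59: none >= 59, wrap to smallest pos 19 -> NA
Op 4: remove NA -> ring=[54:NB]
Op 5: route key 59: none >= 59, wrap to smallest pos 54 -> NB
Op 6: route key 1: smallest pos >= 1 is 54 -> NB
Op 7: route key 45: smallest pos >= 45 is 54 -> NB

Answer: NA NB NB NB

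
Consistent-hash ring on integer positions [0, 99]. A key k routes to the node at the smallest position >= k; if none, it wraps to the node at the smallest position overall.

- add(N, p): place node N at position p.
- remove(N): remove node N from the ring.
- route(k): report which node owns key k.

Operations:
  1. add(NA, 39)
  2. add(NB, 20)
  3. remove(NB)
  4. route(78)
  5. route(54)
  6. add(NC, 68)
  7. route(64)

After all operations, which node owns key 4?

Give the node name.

Answer: NA

Derivation:
Op 1: add NA@39 -> ring=[39:NA]
Op 2: add NB@20 -> ring=[20:NB,39:NA]
Op 3: remove NB -> ring=[39:NA]
Op 4: route key 78: none >= 78, wrap to smallest pos 39 -> NA
Op 5: route key 54: none >= 54, wrap to smallest pos 39 -> NA
Op 6: add NC@68 -> ring=[39:NA,68:NC]
Op 7: route key 64: smallest pos >= 64 is 68 -> NC
Final route key 4: smallest pos >= 4 is 39 -> NA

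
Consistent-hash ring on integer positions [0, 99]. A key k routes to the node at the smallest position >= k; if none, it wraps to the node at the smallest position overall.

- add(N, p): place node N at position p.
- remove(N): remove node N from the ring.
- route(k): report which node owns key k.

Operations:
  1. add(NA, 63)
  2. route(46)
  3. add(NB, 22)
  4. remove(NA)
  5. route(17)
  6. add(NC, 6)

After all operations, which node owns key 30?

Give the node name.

Answer: NC

Derivation:
Op 1: add NA@63 -> ring=[63:NA]
Op 2: route key 46: smallest pos >= 46 is 63 -> NA
Op 3: add NB@22 -> ring=[22:NB,63:NA]
Op 4: remove NA -> ring=[22:NB]
Op 5: route key 17: smallest pos >= 17 is 22 -> NB
Op 6: add NC@6 -> ring=[6:NC,22:NB]
Final route key 30: none >= 30, wrap to smallest pos 6 -> NC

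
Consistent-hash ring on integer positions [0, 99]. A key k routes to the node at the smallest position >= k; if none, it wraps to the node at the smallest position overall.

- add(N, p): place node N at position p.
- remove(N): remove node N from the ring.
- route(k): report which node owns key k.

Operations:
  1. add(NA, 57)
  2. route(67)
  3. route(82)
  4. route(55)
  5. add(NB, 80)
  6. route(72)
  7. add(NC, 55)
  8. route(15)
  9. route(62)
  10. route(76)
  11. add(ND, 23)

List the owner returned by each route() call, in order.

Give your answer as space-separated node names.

Answer: NA NA NA NB NC NB NB

Derivation:
Op 1: add NA@57 -> ring=[57:NA]
Op 2: route key 67: none >= 67, wrap to smallest pos 57 -> NA
Op 3: route key 82: none >= 82, wrap to smallest pos 57 -> NA
Op 4: route key 55: smallest pos >= 55 is 57 -> NA
Op 5: add NB@80 -> ring=[57:NA,80:NB]
Op 6: route key 72: smallest pos >= 72 is 80 -> NB
Op 7: add NC@55 -> ring=[55:NC,57:NA,80:NB]
Op 8: route key 15: smallest pos >= 15 is 55 -> NC
Op 9: route key 62: smallest pos >= 62 is 80 -> NB
Op 10: route key 76: smallest pos >= 76 is 80 -> NB
Op 11: add ND@23 -> ring=[23:ND,55:NC,57:NA,80:NB]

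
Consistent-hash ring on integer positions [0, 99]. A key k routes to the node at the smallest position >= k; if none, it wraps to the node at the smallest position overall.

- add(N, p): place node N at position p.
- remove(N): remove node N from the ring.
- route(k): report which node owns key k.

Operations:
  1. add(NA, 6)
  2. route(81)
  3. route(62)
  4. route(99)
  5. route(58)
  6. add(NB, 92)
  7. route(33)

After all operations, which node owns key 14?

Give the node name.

Answer: NB

Derivation:
Op 1: add NA@6 -> ring=[6:NA]
Op 2: route key 81: none >= 81, wrap to smallest pos 6 -> NA
Op 3: route key 62: none >= 62, wrap to smallest pos 6 -> NA
Op 4: route key 99: none >= 99, wrap to smallest pos 6 -> NA
Op 5: route key 58: none >= 58, wrap to smallest pos 6 -> NA
Op 6: add NB@92 -> ring=[6:NA,92:NB]
Op 7: route key 33: smallest pos >= 33 is 92 -> NB
Final route key 14: smallest pos >= 14 is 92 -> NB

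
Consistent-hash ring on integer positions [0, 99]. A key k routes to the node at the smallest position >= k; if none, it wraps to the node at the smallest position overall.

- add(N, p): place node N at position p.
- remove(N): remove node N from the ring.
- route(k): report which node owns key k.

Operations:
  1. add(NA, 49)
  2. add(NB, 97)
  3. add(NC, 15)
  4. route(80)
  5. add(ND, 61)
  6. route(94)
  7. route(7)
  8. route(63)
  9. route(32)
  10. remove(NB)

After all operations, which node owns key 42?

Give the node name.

Answer: NA

Derivation:
Op 1: add NA@49 -> ring=[49:NA]
Op 2: add NB@97 -> ring=[49:NA,97:NB]
Op 3: add NC@15 -> ring=[15:NC,49:NA,97:NB]
Op 4: route key 80: smallest pos >= 80 is 97 -> NB
Op 5: add ND@61 -> ring=[15:NC,49:NA,61:ND,97:NB]
Op 6: route key 94: smallest pos >= 94 is 97 -> NB
Op 7: route key 7: smallest pos >= 7 is 15 -> NC
Op 8: route key 63: smallest pos >= 63 is 97 -> NB
Op 9: route key 32: smallest pos >= 32 is 49 -> NA
Op 10: remove NB -> ring=[15:NC,49:NA,61:ND]
Final route key 42: smallest pos >= 42 is 49 -> NA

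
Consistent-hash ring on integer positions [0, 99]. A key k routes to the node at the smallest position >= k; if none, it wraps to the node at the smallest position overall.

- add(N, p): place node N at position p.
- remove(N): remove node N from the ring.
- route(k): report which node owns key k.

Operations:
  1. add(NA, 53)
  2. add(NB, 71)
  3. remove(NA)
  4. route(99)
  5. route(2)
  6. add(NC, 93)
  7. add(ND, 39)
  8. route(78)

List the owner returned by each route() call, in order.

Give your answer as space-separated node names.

Op 1: add NA@53 -> ring=[53:NA]
Op 2: add NB@71 -> ring=[53:NA,71:NB]
Op 3: remove NA -> ring=[71:NB]
Op 4: route key 99: none >= 99, wrap to smallest pos 71 -> NB
Op 5: route key 2: smallest pos >= 2 is 71 -> NB
Op 6: add NC@93 -> ring=[71:NB,93:NC]
Op 7: add ND@39 -> ring=[39:ND,71:NB,93:NC]
Op 8: route key 78: smallest pos >= 78 is 93 -> NC

Answer: NB NB NC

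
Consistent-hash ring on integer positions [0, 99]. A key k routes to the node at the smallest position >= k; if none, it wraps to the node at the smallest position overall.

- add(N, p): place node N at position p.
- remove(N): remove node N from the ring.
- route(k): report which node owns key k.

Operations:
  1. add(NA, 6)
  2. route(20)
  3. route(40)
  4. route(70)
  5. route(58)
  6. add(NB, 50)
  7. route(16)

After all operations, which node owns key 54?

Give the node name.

Op 1: add NA@6 -> ring=[6:NA]
Op 2: route key 20: none >= 20, wrap to smallest pos 6 -> NA
Op 3: route key 40: none >= 40, wrap to smallest pos 6 -> NA
Op 4: route key 70: none >= 70, wrap to smallest pos 6 -> NA
Op 5: route key 58: none >= 58, wrap to smallest pos 6 -> NA
Op 6: add NB@50 -> ring=[6:NA,50:NB]
Op 7: route key 16: smallest pos >= 16 is 50 -> NB
Final route key 54: none >= 54, wrap to smallest pos 6 -> NA

Answer: NA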